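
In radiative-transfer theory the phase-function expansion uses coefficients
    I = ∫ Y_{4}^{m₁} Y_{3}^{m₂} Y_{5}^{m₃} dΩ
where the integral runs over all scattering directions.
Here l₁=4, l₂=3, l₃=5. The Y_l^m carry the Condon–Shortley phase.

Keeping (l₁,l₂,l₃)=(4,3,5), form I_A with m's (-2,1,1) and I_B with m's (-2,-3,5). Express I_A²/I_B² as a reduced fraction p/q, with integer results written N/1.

1849/3150

Same 4,3,5: normalisation and zero-m 3j drop out of the ratio.
A: Δ: 2! 6! 4! / 13! → 1/180180; sum: t=0:+1/34560 t=1:−1/720 t=2:+1/384 = 43/34560; 3j²(4 3 5; -2 1 1) = Δ·Π!·Σ² = 1849/180180  (sign +1)
B: Δ: 2! 6! 4! / 13! → 1/180180; sum: t=0:+1/34560 = 1/34560; 3j²(4 3 5; -2 -3 5) = Δ·Π!·Σ² = 5/286  (sign +1)
I_A²/I_B² = (1849/180180)/(5/286) = 1849/3150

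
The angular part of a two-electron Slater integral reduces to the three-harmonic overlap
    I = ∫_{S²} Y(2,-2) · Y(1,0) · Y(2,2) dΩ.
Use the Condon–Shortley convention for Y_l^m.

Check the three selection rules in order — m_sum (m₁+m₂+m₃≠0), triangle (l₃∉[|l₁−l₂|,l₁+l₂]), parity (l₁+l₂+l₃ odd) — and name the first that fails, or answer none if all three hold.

Σmᵢ = 0  ✓
l₃∈[|l₁−l₂|,l₁+l₂]=[1,3], have l₃=2  ✓
Σlᵢ = 5 ⇒ odd  ✗

parity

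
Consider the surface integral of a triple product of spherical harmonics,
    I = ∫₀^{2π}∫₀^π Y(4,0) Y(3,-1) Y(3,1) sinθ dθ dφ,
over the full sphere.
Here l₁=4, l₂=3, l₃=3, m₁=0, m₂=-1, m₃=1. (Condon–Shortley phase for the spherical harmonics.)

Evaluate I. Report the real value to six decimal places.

-0.025645

Rules hold: Σm=0, L=10 even, 1≤3≤7.
N = 9·7·7 = 441
Δ = 4!·4!·2!/11! = 1/34650
Racah Σ t=1..3: t=1:−1/72 t=2:+1/16 t=3:−1/72 = 5/144
⇒ 3j(4 3 3; 0 0 0)² = 2/77, sgn -1
Racah Σ t=0..2: t=0:+1/1152 t=1:−1/36 t=2:+1/32 = 5/1152
⇒ 3j(4 3 3; 0 -1 1)² = 1/1386, sgn +1
4πI² = N·(3j₀)²·(3jₘ)² = 1/121
I = -1·√(0.00826446/4π) = -0.02564498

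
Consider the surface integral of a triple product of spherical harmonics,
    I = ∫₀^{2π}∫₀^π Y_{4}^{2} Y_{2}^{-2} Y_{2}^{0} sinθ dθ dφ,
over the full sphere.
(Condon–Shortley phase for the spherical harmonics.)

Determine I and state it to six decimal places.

Rules hold: Σm=0, L=8 even, 2≤2≤6.
N = 9·5·5 = 225
Δ = 4!·4!·0!/9! = 1/630
Racah Σ t=2..2: t=2:+1/16 = 1/16
⇒ 3j(4 2 2; 0 0 0)² = 2/35, sgn +1
Racah Σ t=0..0: t=0:+1/96 = 1/96
⇒ 3j(4 2 2; 2 -2 0)² = 1/42, sgn +1
4πI² = N·(3j₀)²·(3jₘ)² = 15/49
I = +1·√(0.306122/4π) = 0.15607835

0.156078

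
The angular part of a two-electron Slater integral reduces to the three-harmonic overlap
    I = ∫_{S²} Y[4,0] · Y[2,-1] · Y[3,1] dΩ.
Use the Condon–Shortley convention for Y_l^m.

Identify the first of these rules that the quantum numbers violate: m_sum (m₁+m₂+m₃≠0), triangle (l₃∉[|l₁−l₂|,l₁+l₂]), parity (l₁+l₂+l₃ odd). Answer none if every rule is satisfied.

m₁+m₂+m₃ = 0 − 1 + 1 = 0  ✓
triangle: |4−2|=2 ≤ l₃=3 ≤ 4+2=6  ✓
parity: l₁+l₂+l₃ = 9 is odd  ✗

parity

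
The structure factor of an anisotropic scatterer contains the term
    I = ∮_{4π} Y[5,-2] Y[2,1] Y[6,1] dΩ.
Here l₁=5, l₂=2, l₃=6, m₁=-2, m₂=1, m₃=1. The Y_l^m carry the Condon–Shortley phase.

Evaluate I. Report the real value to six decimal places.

0.000000

Σlᵢ=13 odd — θ-integrand is odd under cosθ→−cosθ; I=0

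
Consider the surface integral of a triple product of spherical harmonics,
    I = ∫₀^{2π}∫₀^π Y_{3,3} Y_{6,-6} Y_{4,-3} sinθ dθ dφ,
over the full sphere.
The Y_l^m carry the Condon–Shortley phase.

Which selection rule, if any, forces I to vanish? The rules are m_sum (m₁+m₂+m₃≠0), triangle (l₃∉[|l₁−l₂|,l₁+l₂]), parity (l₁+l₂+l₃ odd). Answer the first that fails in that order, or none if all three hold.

m_sum

Σmᵢ = -6  ✗
l₃∈[|l₁−l₂|,l₁+l₂]=[3,9], have l₃=4
Σlᵢ = 13 ⇒ odd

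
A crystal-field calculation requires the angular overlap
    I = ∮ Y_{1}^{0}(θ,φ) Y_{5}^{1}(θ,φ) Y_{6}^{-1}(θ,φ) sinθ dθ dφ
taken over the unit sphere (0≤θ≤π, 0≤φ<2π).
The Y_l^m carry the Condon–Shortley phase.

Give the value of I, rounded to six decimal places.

-0.241725

m-sum 0 ✓  L=12 even ✓  4≤6≤6 ✓
Π(2lᵢ+1) = 3×11×13 = 429
triangle coeff Δ(1,5,6) = 1/858
Σ_t [0,0]: t=0:+1/14400 = 1/14400
(3j)²=6/143 [(1 5 6; 0 0 0)], sign=+1
Σ_t [0,0]: t=0:+1/17280 = 1/17280
(3j)²=35/858 [(1 5 6; 0 1 -1)], sign=-1
⇒ 4πI² = 105/143
I = (-1)√(105/143/(4π)) = -0.24172507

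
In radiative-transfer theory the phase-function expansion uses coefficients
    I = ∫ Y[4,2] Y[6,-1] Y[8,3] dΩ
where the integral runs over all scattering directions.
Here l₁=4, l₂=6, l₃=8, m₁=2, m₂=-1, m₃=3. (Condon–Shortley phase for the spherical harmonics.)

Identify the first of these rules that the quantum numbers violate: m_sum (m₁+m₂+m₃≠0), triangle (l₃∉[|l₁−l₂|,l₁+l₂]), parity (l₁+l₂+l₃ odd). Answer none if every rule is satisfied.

m_sum

azimuthal sum: 2 − 1 + 3 = 4  ✗
2 ≤ 8 ≤ 10 (triangle on l)
L = 4 + 6 + 8 = 18 (even)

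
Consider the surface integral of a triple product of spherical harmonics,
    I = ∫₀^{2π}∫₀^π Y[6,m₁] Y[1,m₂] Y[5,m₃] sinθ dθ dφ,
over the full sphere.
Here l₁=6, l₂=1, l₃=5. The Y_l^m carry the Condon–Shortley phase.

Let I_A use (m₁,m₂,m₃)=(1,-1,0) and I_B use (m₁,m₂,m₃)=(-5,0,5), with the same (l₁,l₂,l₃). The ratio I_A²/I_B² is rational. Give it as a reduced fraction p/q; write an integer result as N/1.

Shared (l₁,l₂,l₃)=(6,1,5): N and (l;000)² cancel in I_A²/I_B².
A: Δ = 2!·10!·0!/13! = 1/858; Racah Σ t=0..0: t=0:+1/28800 = 1/28800; ⇒ 3j(6 1 5; 1 -1 0)² = 7/286, sgn -1
B: Δ = 2!·10!·0!/13! = 1/858; Racah Σ t=1..1: t=1:−1/3628800 = -1/3628800; ⇒ 3j(6 1 5; -5 0 5)² = 1/78, sgn -1
I_A²/I_B² = (7/286)/(1/78) = 21/11

21/11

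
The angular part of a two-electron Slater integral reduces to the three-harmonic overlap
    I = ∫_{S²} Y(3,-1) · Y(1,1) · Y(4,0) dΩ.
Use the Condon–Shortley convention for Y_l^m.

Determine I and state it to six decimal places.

Checks pass: Σm=0; 8 even; l₃=4∈[2,4].
(2·3+1)(2·1+1)(2·4+1) = 189
Δ: 0! 6! 2! / 9! → 1/252
sum: t=0:+1/36 = 1/36
3j²(3 1 4; 0 0 0) = Δ·Π!·Σ² = 4/63  (sign +1)
sum: t=0:+1/96 = 1/96
3j²(3 1 4; -1 1 0) = Δ·Π!·Σ² = 1/42  (sign +1)
combine: 4πI² = 189·4/63·1/42 = 2/7
take √, sign +1: I = 0.15078601

0.150786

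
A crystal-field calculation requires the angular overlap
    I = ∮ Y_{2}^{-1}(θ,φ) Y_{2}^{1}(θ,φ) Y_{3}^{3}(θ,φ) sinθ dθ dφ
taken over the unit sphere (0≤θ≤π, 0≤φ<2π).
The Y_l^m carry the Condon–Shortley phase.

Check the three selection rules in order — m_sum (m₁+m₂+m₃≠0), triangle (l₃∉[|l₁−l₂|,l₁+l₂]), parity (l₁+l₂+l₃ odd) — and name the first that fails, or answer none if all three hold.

m_sum

Σmᵢ = 3  ✗
l₃∈[|l₁−l₂|,l₁+l₂]=[0,4], have l₃=3
Σlᵢ = 7 ⇒ odd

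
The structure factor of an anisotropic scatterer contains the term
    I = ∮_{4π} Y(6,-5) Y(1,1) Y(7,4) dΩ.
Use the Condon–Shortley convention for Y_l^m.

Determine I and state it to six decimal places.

Checks pass: Σm=0; 14 even; l₃=7∈[5,7].
(2·6+1)(2·1+1)(2·7+1) = 585
Δ: 0! 12! 2! / 15! → 1/1365
sum: t=0:+1/518400 = 1/518400
3j²(6 1 7; 0 0 0) = Δ·Π!·Σ² = 7/195  (sign -1)
sum: t=0:+1/79833600 = 1/79833600
3j²(6 1 7; -5 1 4) = Δ·Π!·Σ² = 1/455  (sign -1)
combine: 4πI² = 585·7/195·1/455 = 3/65
take √, sign +1: I = 0.06060368

0.060604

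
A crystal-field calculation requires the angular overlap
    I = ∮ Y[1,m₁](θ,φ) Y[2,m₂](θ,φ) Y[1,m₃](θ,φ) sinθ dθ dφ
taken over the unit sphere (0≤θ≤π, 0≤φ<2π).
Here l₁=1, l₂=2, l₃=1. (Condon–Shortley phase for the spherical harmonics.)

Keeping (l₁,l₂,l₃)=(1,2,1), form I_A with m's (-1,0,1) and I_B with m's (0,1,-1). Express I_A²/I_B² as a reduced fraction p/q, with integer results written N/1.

1/3

Same 1,2,1: normalisation and zero-m 3j drop out of the ratio.
A: Δ: 2! 0! 2! / 5! → 1/30; sum: t=2:+1/4 = 1/4; 3j²(1 2 1; -1 0 1) = Δ·Π!·Σ² = 1/30  (sign +1)
B: Δ: 2! 0! 2! / 5! → 1/30; sum: t=1:−1/2 = -1/2; 3j²(1 2 1; 0 1 -1) = Δ·Π!·Σ² = 1/10  (sign -1)
I_A²/I_B² = (1/30)/(1/10) = 1/3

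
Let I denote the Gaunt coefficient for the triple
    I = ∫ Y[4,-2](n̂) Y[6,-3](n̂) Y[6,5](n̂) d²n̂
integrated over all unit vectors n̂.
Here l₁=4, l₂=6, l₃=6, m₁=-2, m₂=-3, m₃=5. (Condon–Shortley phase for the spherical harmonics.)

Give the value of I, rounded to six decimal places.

Rules hold: Σm=0, L=16 even, 2≤6≤10.
N = 9·13·13 = 1521
Δ = 4!·4!·8!/17! = 1/15315300
Racah Σ t=0..4: t=0:+1/829440 t=1:−1/25920 t=2:+1/9216 t=3:−1/25920 t=4:+1/829440 = 7/207360
⇒ 3j(4 6 6; 0 0 0)² = 28/2431, sgn +1
Racah Σ t=2..3: t=2:+1/483840 t=3:−1/1451520 = 1/725760
⇒ 3j(4 6 6; -2 -3 5)² = 24/1547, sgn -1
4πI² = N·(3j₀)²·(3jₘ)² = 864/3179
I = -1·√(0.271784/4π) = -0.14706410

-0.147064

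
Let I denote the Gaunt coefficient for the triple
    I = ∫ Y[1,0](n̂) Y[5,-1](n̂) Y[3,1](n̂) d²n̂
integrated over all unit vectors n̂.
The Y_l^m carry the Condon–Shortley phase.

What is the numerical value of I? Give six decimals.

0.000000

|1−5|≤3≤1+5 violated ⇒ I = 0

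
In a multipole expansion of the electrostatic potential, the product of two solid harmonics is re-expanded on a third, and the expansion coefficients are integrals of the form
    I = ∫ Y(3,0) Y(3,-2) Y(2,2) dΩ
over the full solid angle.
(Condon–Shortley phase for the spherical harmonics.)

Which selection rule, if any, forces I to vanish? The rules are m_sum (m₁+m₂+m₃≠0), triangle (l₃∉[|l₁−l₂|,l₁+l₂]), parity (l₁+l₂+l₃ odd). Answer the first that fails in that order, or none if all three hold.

none

Σmᵢ = 0  ✓
l₃∈[|l₁−l₂|,l₁+l₂]=[0,6], have l₃=2  ✓
Σlᵢ = 8 ⇒ even  ✓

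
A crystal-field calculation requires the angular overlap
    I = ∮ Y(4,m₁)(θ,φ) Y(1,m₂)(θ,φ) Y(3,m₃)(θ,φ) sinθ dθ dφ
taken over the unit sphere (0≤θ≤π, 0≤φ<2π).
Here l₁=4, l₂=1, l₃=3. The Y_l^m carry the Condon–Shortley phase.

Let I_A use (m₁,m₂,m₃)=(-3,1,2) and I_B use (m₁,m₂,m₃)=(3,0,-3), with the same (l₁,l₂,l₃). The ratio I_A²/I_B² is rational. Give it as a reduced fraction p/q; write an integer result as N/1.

Shared (l₁,l₂,l₃)=(4,1,3): N and (l;000)² cancel in I_A²/I_B².
A: Δ = 2!·6!·0!/9! = 1/252; Racah Σ t=2..2: t=2:+1/240 = 1/240; ⇒ 3j(4 1 3; -3 1 2)² = 1/12, sgn -1
B: Δ = 2!·6!·0!/9! = 1/252; Racah Σ t=1..1: t=1:−1/720 = -1/720; ⇒ 3j(4 1 3; 3 0 -3)² = 1/36, sgn -1
I_A²/I_B² = (1/12)/(1/36) = 3/1

3/1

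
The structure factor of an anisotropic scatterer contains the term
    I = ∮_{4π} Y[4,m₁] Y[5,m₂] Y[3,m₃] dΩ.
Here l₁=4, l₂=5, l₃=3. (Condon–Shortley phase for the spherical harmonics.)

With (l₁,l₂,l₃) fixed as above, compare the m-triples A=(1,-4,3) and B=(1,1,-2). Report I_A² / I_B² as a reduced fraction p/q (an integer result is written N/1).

1134/625

Same 4,5,3: normalisation and zero-m 3j drop out of the ratio.
A: Δ: 6! 2! 4! / 13! → 1/180180; sum: t=1:−1/5760 = -1/5760; 3j²(4 5 3; 1 -4 3) = Δ·Π!·Σ² = 9/286  (sign -1)
B: Δ: 6! 2! 4! / 13! → 1/180180; sum: t=2:+1/1152 t=3:−1/432 = -5/3456; 3j²(4 5 3; 1 1 -2) = Δ·Π!·Σ² = 625/36036  (sign +1)
I_A²/I_B² = (9/286)/(625/36036) = 1134/625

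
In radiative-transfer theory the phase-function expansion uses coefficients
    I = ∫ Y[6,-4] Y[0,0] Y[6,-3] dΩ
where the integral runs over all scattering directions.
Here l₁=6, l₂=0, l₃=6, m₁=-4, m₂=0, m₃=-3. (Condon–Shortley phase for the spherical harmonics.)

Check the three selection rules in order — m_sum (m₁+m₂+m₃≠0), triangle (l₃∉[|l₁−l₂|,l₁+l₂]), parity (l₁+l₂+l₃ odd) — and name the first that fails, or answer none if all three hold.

m_sum

m₁+m₂+m₃ = -4 + 0 − 3 = -7  ✗
triangle: |6−0|=6 ≤ l₃=6 ≤ 6+0=6
parity: l₁+l₂+l₃ = 12 is even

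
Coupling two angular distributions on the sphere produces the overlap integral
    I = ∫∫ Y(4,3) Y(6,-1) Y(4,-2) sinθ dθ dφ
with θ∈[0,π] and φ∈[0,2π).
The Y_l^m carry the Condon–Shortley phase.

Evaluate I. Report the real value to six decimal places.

0.160153

Rules hold: Σm=0, L=14 even, 2≤4≤10.
N = 9·13·9 = 1053
Δ = 6!·2!·6!/15! = 1/1261260
Racah Σ t=2..4: t=2:+1/4608 t=3:−1/1296 t=4:+1/4608 = -7/20736
⇒ 3j(4 6 4; 0 0 0)² = 20/1287, sgn -1
Racah Σ t=0..1: t=0:+1/86400 t=1:−1/11520 = -13/172800
⇒ 3j(4 6 4; 3 -1 -2)² = 13/660, sgn -1
4πI² = N·(3j₀)²·(3jₘ)² = 39/121
I = +1·√(0.322314/4π) = 0.16015286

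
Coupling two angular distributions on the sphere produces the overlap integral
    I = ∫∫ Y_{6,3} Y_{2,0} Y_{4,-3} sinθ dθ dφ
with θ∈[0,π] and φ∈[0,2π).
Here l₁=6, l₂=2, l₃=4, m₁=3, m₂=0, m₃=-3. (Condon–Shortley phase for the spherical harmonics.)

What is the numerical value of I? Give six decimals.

Rules hold: Σm=0, L=12 even, 4≤4≤8.
N = 13·5·9 = 585
Δ = 4!·8!·0!/13! = 1/6435
Racah Σ t=2..2: t=2:+1/2304 = 1/2304
⇒ 3j(6 2 4; 0 0 0)² = 5/143, sgn +1
Racah Σ t=2..2: t=2:+1/20160 = 1/20160
⇒ 3j(6 2 4; 3 0 -3)² = 12/715, sgn -1
4πI² = N·(3j₀)²·(3jₘ)² = 540/1573
I = -1·√(0.343293/4π) = -0.16528277

-0.165283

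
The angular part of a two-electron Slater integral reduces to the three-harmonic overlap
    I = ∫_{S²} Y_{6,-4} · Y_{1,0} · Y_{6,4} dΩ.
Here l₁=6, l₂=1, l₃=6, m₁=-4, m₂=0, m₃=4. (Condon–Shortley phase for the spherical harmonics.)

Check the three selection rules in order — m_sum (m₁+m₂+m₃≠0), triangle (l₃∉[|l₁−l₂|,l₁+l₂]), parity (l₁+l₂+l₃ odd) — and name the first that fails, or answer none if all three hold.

parity

Σmᵢ = 0  ✓
l₃∈[|l₁−l₂|,l₁+l₂]=[5,7], have l₃=6  ✓
Σlᵢ = 13 ⇒ odd  ✗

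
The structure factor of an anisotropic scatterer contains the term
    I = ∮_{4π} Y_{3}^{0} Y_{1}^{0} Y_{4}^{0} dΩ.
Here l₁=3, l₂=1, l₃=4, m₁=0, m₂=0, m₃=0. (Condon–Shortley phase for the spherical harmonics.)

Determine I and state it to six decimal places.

0.246233

Rules hold: Σm=0, L=8 even, 2≤4≤4.
N = 7·3·9 = 189
Δ = 0!·6!·2!/9! = 1/252
Racah Σ t=0..0: t=0:+1/36 = 1/36
⇒ 3j(3 1 4; 0 0 0)² = 4/63, sgn +1
(m-triple is (0,0,0) — same symbol as above.)
4πI² = N·(3j₀)²·(3jₘ)² = 16/21
I = +1·√(0.761905/4π) = 0.24623252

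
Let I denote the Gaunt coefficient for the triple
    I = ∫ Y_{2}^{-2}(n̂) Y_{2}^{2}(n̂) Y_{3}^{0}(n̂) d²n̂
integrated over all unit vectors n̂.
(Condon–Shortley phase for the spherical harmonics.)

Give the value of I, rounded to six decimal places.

L=7 odd ⇒ parity kills the (l;000) factor ⇒ I = 0

0.000000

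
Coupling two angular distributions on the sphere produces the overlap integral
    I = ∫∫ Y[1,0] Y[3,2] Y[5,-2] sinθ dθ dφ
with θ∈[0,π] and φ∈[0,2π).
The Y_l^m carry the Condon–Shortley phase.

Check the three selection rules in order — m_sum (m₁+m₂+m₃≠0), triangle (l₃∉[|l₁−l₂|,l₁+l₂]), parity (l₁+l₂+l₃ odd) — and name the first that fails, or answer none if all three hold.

azimuthal sum: 0 + 2 − 2 = 0  ✓
2 ≤ 5 ≤ 4 (triangle on l)  ✗
L = 1 + 3 + 5 = 9 (odd)

triangle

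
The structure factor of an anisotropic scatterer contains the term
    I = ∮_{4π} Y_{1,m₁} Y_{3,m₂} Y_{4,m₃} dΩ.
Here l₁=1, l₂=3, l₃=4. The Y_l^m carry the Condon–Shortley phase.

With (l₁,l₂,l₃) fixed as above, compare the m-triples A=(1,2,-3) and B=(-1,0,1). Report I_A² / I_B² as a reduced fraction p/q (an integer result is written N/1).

21/10

l's match ⇒ only the (l;m) 3-j factors differ between A and B.
A: triangle coeff Δ(1,3,4) = 1/252; Σ_t [0,0]: t=0:+1/240 = 1/240; (3j)²=1/12 [(1 3 4; 1 2 -3)], sign=-1
B: triangle coeff Δ(1,3,4) = 1/252; Σ_t [0,0]: t=0:+1/72 = 1/72; (3j)²=5/126 [(1 3 4; -1 0 1)], sign=-1
I_A²/I_B² = (1/12)/(5/126) = 21/10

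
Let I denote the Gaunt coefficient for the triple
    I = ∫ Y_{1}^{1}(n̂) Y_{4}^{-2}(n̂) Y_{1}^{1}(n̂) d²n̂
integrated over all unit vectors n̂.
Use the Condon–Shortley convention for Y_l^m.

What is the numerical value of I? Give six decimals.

0.000000

triangle: need 3≤l₃≤5, have 1; I=0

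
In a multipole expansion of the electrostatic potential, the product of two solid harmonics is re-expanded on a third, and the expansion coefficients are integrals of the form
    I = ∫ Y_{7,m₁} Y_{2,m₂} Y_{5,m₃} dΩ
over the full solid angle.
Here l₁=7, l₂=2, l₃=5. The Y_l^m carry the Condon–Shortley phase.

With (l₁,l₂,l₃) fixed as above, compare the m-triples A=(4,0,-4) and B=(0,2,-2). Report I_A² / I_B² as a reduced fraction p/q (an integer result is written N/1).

33/7

Shared (l₁,l₂,l₃)=(7,2,5): N and (l;000)² cancel in I_A²/I_B².
A: Δ = 4!·10!·0!/15! = 1/15015; Racah Σ t=2..2: t=2:+1/1451520 = 1/1451520; ⇒ 3j(7 2 5; 4 0 -4)² = 1/91, sgn -1
B: Δ = 4!·10!·0!/15! = 1/15015; Racah Σ t=4..4: t=4:+1/725760 = 1/725760; ⇒ 3j(7 2 5; 0 2 -2)² = 1/429, sgn -1
I_A²/I_B² = (1/91)/(1/429) = 33/7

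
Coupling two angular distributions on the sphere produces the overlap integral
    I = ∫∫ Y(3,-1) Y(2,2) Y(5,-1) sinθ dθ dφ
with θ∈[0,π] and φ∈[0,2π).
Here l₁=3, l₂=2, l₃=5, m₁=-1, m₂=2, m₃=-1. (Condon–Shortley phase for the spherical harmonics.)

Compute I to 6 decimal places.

-0.092802

Rules hold: Σm=0, L=10 even, 1≤5≤5.
N = 7·5·11 = 385
Δ = 0!·6!·4!/11! = 1/2310
Racah Σ t=0..0: t=0:+1/144 = 1/144
⇒ 3j(3 2 5; 0 0 0)² = 10/231, sgn -1
Racah Σ t=0..0: t=0:+1/1152 = 1/1152
⇒ 3j(3 2 5; -1 2 -1)² = 1/154, sgn +1
4πI² = N·(3j₀)²·(3jₘ)² = 25/231
I = -1·√(0.108225/4π) = -0.09280237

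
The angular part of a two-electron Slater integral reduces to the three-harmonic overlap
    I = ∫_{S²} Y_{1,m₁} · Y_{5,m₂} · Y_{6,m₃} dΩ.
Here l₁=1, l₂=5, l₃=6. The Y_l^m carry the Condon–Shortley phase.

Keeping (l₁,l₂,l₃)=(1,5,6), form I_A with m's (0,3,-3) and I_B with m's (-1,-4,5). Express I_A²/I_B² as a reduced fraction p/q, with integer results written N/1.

Same 1,5,6: normalisation and zero-m 3j drop out of the ratio.
A: Δ: 0! 2! 10! / 13! → 1/858; sum: t=0:+1/80640 = 1/80640; 3j²(1 5 6; 0 3 -3) = Δ·Π!·Σ² = 9/286  (sign -1)
B: Δ: 0! 2! 10! / 13! → 1/858; sum: t=0:+1/725760 = 1/725760; 3j²(1 5 6; -1 -4 5) = Δ·Π!·Σ² = 5/78  (sign -1)
I_A²/I_B² = (9/286)/(5/78) = 27/55

27/55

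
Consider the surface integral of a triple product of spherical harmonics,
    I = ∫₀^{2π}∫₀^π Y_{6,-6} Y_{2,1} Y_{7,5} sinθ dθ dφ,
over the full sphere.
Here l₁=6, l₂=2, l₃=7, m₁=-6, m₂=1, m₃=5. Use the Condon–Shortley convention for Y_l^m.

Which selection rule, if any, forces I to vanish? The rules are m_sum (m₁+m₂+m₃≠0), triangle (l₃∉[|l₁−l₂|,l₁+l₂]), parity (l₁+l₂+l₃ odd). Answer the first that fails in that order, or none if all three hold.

Σmᵢ = 0  ✓
l₃∈[|l₁−l₂|,l₁+l₂]=[4,8], have l₃=7  ✓
Σlᵢ = 15 ⇒ odd  ✗

parity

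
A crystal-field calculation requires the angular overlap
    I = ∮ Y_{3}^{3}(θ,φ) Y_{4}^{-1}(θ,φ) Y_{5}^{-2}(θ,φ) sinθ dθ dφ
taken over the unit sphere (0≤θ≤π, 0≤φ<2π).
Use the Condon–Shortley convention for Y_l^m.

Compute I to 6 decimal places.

-0.179179

Checks pass: Σm=0; 12 even; l₃=5∈[1,7].
(2·3+1)(2·4+1)(2·5+1) = 693
Δ: 2! 4! 6! / 13! → 1/180180
sum: t=0:+1/576 t=1:−1/144 t=2:+1/576 = -1/288
3j²(3 4 5; 0 0 0) = Δ·Π!·Σ² = 20/1001  (sign +1)
sum: t=0:+1/1728 = 1/1728
3j²(3 4 5; 3 -1 -2) = Δ·Π!·Σ² = 25/858  (sign -1)
combine: 4πI² = 693·20/1001·25/858 = 750/1859
take √, sign -1: I = -0.17917854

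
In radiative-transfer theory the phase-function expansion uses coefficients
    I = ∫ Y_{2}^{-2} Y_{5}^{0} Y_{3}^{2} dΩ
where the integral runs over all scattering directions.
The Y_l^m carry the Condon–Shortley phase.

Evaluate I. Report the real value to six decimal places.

Rules hold: Σm=0, L=10 even, 3≤3≤7.
N = 5·11·7 = 385
Δ = 4!·0!·6!/11! = 1/2310
Racah Σ t=2..2: t=2:+1/144 = 1/144
⇒ 3j(2 5 3; 0 0 0)² = 10/231, sgn -1
Racah Σ t=4..4: t=4:+1/2880 = 1/2880
⇒ 3j(2 5 3; -2 0 2)² = 1/462, sgn -1
4πI² = N·(3j₀)²·(3jₘ)² = 25/693
I = +1·√(0.036075/4π) = 0.05357948

0.053579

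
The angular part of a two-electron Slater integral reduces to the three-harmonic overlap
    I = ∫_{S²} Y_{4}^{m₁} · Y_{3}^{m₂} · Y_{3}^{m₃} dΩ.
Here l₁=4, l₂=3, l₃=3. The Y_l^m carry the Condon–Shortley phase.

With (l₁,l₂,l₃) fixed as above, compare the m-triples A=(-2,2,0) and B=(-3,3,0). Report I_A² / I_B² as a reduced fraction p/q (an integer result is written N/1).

1/21

Same 4,3,3: normalisation and zero-m 3j drop out of the ratio.
A: Δ: 4! 4! 2! / 11! → 1/34650; sum: t=3:−1/72 t=4:+1/96 = -1/288; 3j²(4 3 3; -2 2 0) = Δ·Π!·Σ² = 1/462  (sign +1)
B: Δ: 4! 4! 2! / 11! → 1/34650; sum: t=4:+1/288 = 1/288; 3j²(4 3 3; -3 3 0) = Δ·Π!·Σ² = 1/22  (sign -1)
I_A²/I_B² = (1/462)/(1/22) = 1/21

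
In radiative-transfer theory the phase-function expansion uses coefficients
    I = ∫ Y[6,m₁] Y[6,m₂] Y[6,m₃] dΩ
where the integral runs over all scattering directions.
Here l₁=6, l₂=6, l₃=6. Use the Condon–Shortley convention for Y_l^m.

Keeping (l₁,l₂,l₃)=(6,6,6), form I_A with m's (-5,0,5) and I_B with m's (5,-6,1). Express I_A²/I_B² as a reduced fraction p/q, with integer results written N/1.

25/14

Same 6,6,6: normalisation and zero-m 3j drop out of the ratio.
A: Δ: 6! 6! 6! / 19! → 1/325909584; sum: t=5:−1/10368000 t=6:+1/62208000 = -1/12441600; 3j²(6 6 6; -5 0 5) = Δ·Π!·Σ² = 275/16796  (sign +1)
B: Δ: 6! 6! 6! / 19! → 1/325909584; sum: t=0:+1/62208000 = 1/62208000; 3j²(6 6 6; 5 -6 1) = Δ·Π!·Σ² = 77/8398  (sign -1)
I_A²/I_B² = (275/16796)/(77/8398) = 25/14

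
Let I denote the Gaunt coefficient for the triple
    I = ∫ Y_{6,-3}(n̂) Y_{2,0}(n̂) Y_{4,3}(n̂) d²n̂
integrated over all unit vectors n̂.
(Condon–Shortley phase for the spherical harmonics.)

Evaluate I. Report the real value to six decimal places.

-0.165283

Rules hold: Σm=0, L=12 even, 4≤4≤8.
N = 13·5·9 = 585
Δ = 4!·8!·0!/13! = 1/6435
Racah Σ t=2..2: t=2:+1/2304 = 1/2304
⇒ 3j(6 2 4; 0 0 0)² = 5/143, sgn +1
Racah Σ t=2..2: t=2:+1/20160 = 1/20160
⇒ 3j(6 2 4; -3 0 3)² = 12/715, sgn -1
4πI² = N·(3j₀)²·(3jₘ)² = 540/1573
I = -1·√(0.343293/4π) = -0.16528277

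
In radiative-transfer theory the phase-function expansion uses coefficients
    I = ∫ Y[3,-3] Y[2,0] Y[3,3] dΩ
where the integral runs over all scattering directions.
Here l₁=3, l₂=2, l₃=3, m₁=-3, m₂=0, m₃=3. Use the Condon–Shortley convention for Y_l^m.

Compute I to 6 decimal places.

0.210261

m-sum 0 ✓  L=8 even ✓  1≤3≤5 ✓
Π(2lᵢ+1) = 7×5×7 = 245
triangle coeff Δ(3,2,3) = 1/3780
Σ_t [0,2]: t=0:+1/24 t=1:−1/4 t=2:+1/24 = -1/6
(3j)²=4/105 [(3 2 3; 0 0 0)], sign=+1
Σ_t [2,2]: t=2:+1/96 = 1/96
(3j)²=5/84 [(3 2 3; -3 0 3)], sign=+1
⇒ 4πI² = 5/9
I = (+1)√(5/9/(4π)) = 0.21026104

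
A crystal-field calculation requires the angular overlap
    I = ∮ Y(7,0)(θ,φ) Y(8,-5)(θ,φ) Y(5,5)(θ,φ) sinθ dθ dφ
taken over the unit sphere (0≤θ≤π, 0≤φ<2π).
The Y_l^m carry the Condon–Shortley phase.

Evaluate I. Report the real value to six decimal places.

m-sum 0 ✓  L=20 even ✓  1≤5≤15 ✓
Π(2lᵢ+1) = 15×17×11 = 2805
triangle coeff Δ(7,8,5) = 1/814773960
Σ_t [3,7]: t=3:−1/87091200 t=4:+1/4976640 t=5:−1/2073600 t=6:+1/4976640 t=7:−1/87091200 = -1/9676800
(3j)²=360/46189 [(7 8 5; 0 0 0)], sign=+1
Σ_t [3,3]: t=3:−1/522547200 = -1/522547200
(3j)²=5/323 [(7 8 5; 0 -5 5)], sign=-1
⇒ 4πI² = 27000/79781
I = (-1)√(27000/79781/(4π)) = -0.16410704

-0.164107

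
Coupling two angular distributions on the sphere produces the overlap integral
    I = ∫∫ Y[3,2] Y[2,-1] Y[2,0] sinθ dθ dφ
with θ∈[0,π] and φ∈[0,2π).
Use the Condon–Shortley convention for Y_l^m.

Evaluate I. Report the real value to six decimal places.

0.000000

Σmᵢ = 1 ≠ 0, so the φ-integral vanishes; I = 0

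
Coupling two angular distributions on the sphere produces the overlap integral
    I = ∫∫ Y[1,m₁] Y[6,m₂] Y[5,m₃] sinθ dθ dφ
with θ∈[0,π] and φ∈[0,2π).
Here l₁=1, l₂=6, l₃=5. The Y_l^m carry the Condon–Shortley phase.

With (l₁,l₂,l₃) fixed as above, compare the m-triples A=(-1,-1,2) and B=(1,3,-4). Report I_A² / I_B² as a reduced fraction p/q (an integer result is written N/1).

l's match ⇒ only the (l;m) 3-j factors differ between A and B.
A: triangle coeff Δ(1,6,5) = 1/858; Σ_t [2,2]: t=2:+1/60480 = 1/60480; (3j)²=5/429 [(1 6 5; -1 -1 2)], sign=-1
B: triangle coeff Δ(1,6,5) = 1/858; Σ_t [0,0]: t=0:+1/725760 = 1/725760; (3j)²=1/286 [(1 6 5; 1 3 -4)], sign=-1
I_A²/I_B² = (5/429)/(1/286) = 10/3

10/3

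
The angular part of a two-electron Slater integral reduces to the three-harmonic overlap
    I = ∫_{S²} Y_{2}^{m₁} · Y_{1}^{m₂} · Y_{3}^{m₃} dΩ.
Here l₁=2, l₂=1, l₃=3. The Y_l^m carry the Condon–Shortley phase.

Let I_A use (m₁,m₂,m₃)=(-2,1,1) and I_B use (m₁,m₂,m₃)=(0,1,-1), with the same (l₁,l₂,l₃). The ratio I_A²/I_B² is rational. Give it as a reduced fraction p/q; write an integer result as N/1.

l's match ⇒ only the (l;m) 3-j factors differ between A and B.
A: triangle coeff Δ(2,1,3) = 1/105; Σ_t [0,0]: t=0:+1/48 = 1/48; (3j)²=1/105 [(2 1 3; -2 1 1)], sign=+1
B: triangle coeff Δ(2,1,3) = 1/105; Σ_t [0,0]: t=0:+1/8 = 1/8; (3j)²=2/35 [(2 1 3; 0 1 -1)], sign=+1
I_A²/I_B² = (1/105)/(2/35) = 1/6

1/6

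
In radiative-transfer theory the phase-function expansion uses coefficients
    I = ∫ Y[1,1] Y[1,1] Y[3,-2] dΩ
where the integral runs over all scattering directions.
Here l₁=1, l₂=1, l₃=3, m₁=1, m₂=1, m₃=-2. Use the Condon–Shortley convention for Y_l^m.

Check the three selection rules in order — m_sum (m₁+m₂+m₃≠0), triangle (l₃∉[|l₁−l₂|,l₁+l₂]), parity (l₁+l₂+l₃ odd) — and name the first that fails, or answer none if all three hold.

Σmᵢ = 0  ✓
l₃∈[|l₁−l₂|,l₁+l₂]=[0,2], have l₃=3  ✗
Σlᵢ = 5 ⇒ odd

triangle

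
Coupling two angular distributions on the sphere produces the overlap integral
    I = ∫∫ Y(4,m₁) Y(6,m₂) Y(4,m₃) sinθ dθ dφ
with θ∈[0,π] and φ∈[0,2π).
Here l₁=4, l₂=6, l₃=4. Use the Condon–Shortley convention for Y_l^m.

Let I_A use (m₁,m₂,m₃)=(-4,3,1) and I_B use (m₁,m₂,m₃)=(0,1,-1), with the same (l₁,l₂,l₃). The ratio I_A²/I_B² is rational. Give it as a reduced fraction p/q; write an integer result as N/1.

16/7

Shared (l₁,l₂,l₃)=(4,6,4): N and (l;000)² cancel in I_A²/I_B².
A: Δ = 6!·2!·6!/15! = 1/1261260; Racah Σ t=6..6: t=6:+1/51840 = 1/51840; ⇒ 3j(4 6 4; -4 3 1)² = 8/429, sgn -1
B: Δ = 6!·2!·6!/15! = 1/1261260; Racah Σ t=2..4: t=2:+1/11520 t=3:−1/1728 t=4:+1/3456 = -7/34560; ⇒ 3j(4 6 4; 0 1 -1)² = 7/858, sgn +1
I_A²/I_B² = (8/429)/(7/858) = 16/7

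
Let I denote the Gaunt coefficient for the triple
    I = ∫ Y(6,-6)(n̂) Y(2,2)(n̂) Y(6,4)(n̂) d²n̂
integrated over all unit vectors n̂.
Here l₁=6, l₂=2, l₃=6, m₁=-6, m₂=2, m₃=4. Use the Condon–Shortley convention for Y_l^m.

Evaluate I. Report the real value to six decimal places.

m-sum 0 ✓  L=14 even ✓  4≤6≤8 ✓
Π(2lᵢ+1) = 13×5×13 = 845
triangle coeff Δ(6,2,6) = 1/90090
Σ_t [0,2]: t=0:+1/69120 t=1:−1/14400 t=2:+1/69120 = -7/172800
(3j)²=14/715 [(6 2 6; 0 0 0)], sign=-1
Σ_t [2,2]: t=2:+1/14515200 = 1/14515200
(3j)²=2/455 [(6 2 6; -6 2 4)], sign=+1
⇒ 4πI² = 4/55
I = (-1)√(4/55/(4π)) = -0.07607531

-0.076075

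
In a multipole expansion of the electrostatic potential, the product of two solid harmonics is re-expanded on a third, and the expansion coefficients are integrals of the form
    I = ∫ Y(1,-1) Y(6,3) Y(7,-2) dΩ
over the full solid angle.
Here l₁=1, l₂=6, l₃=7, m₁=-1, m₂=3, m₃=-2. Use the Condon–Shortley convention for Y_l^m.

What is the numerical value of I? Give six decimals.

0.110647

Checks pass: Σm=0; 14 even; l₃=7∈[5,7].
(2·1+1)(2·6+1)(2·7+1) = 585
Δ: 0! 2! 12! / 15! → 1/1365
sum: t=0:+1/518400 = 1/518400
3j²(1 6 7; 0 0 0) = Δ·Π!·Σ² = 7/195  (sign -1)
sum: t=0:+1/4354560 = 1/4354560
3j²(1 6 7; -1 3 -2) = Δ·Π!·Σ² = 2/273  (sign -1)
combine: 4πI² = 585·7/195·2/273 = 2/13
take √, sign +1: I = 0.11064668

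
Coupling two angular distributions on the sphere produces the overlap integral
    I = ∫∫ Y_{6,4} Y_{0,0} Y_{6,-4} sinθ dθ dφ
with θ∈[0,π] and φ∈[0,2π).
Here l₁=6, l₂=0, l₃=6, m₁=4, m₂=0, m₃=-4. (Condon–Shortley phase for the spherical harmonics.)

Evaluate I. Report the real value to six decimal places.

0.282095

m-sum 0 ✓  L=12 even ✓  6≤6≤6 ✓
Π(2lᵢ+1) = 13×1×13 = 169
triangle coeff Δ(6,0,6) = 1/13
Σ_t [0,0]: t=0:+1/518400 = 1/518400
(3j)²=1/13 [(6 0 6; 0 0 0)], sign=+1
Σ_t [0,0]: t=0:+1/7257600 = 1/7257600
(3j)²=1/13 [(6 0 6; 4 0 -4)], sign=+1
⇒ 4πI² = 1/1
I = (+1)√(1/1/(4π)) = 0.28209479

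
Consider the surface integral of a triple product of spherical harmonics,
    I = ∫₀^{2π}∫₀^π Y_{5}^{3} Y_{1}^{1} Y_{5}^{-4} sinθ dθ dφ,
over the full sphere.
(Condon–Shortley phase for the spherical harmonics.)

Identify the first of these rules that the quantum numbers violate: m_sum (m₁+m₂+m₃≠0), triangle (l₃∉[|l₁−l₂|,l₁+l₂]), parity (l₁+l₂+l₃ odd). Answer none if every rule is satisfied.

parity

Σmᵢ = 0  ✓
l₃∈[|l₁−l₂|,l₁+l₂]=[4,6], have l₃=5  ✓
Σlᵢ = 11 ⇒ odd  ✗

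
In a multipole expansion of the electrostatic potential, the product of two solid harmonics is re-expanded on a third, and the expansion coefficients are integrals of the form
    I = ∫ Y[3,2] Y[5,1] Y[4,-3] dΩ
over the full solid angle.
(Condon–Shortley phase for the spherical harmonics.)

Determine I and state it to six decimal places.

0.160929

Checks pass: Σm=0; 12 even; l₃=4∈[2,8].
(2·3+1)(2·5+1)(2·4+1) = 693
Δ: 4! 2! 6! / 13! → 1/180180
sum: t=1:−1/576 t=2:+1/144 t=3:−1/576 = 1/288
3j²(3 5 4; 0 0 0) = Δ·Π!·Σ² = 20/1001  (sign +1)
sum: t=0:+1/17280 t=1:−1/1440 = -11/17280
3j²(3 5 4; 2 1 -3) = Δ·Π!·Σ² = 11/468  (sign +1)
combine: 4πI² = 693·20/1001·11/468 = 55/169
take √, sign +1: I = 0.16092854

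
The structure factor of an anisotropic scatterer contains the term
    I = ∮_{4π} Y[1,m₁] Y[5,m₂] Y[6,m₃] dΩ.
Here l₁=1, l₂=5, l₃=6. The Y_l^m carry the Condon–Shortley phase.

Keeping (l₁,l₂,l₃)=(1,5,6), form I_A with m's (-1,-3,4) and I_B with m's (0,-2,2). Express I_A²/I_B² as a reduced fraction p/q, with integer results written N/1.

Same 1,5,6: normalisation and zero-m 3j drop out of the ratio.
A: Δ: 0! 2! 10! / 13! → 1/858; sum: t=0:+1/161280 = 1/161280; 3j²(1 5 6; -1 -3 4) = Δ·Π!·Σ² = 15/286  (sign +1)
B: Δ: 0! 2! 10! / 13! → 1/858; sum: t=0:+1/30240 = 1/30240; 3j²(1 5 6; 0 -2 2) = Δ·Π!·Σ² = 16/429  (sign +1)
I_A²/I_B² = (15/286)/(16/429) = 45/32

45/32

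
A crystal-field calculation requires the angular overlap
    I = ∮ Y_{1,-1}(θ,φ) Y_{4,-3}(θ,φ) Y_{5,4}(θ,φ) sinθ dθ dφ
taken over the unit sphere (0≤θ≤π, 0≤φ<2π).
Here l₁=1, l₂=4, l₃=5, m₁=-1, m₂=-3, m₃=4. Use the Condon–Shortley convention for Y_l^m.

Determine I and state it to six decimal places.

m-sum 0 ✓  L=10 even ✓  3≤5≤5 ✓
Π(2lᵢ+1) = 3×9×11 = 297
triangle coeff Δ(1,4,5) = 1/495
Σ_t [0,0]: t=0:+1/576 = 1/576
(3j)²=5/99 [(1 4 5; 0 0 0)], sign=-1
Σ_t [0,0]: t=0:+1/10080 = 1/10080
(3j)²=4/55 [(1 4 5; -1 -3 4)], sign=-1
⇒ 4πI² = 12/11
I = (+1)√(12/11/(4π)) = 0.29463840

0.294638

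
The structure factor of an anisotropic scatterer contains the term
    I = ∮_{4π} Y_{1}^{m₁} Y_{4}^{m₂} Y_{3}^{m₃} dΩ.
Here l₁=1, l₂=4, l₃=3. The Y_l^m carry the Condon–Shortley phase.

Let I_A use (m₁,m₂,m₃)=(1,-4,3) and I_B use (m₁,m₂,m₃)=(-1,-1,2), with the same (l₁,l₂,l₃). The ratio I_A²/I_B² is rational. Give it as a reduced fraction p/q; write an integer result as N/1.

Shared (l₁,l₂,l₃)=(1,4,3): N and (l;000)² cancel in I_A²/I_B².
A: Δ = 2!·0!·6!/9! = 1/252; Racah Σ t=0..0: t=0:+1/1440 = 1/1440; ⇒ 3j(1 4 3; 1 -4 3)² = 1/9, sgn +1
B: Δ = 2!·0!·6!/9! = 1/252; Racah Σ t=2..2: t=2:+1/240 = 1/240; ⇒ 3j(1 4 3; -1 -1 2)² = 1/84, sgn -1
I_A²/I_B² = (1/9)/(1/84) = 28/3

28/3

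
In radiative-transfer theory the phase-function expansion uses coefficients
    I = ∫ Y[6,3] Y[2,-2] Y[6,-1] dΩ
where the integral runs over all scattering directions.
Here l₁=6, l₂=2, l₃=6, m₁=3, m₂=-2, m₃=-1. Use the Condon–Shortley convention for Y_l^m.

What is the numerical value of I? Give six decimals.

Checks pass: Σm=0; 14 even; l₃=6∈[4,8].
(2·6+1)(2·2+1)(2·6+1) = 845
Δ: 2! 10! 2! / 15! → 1/90090
sum: t=0:+1/69120 t=1:−1/14400 t=2:+1/69120 = -7/172800
3j²(6 2 6; 0 0 0) = Δ·Π!·Σ² = 14/715  (sign -1)
sum: t=0:+1/120960 = 1/120960
3j²(6 2 6; 3 -2 -1) = Δ·Π!·Σ² = 24/1001  (sign -1)
combine: 4πI² = 845·14/715·24/1001 = 48/121
take √, sign +1: I = 0.17767364

0.177674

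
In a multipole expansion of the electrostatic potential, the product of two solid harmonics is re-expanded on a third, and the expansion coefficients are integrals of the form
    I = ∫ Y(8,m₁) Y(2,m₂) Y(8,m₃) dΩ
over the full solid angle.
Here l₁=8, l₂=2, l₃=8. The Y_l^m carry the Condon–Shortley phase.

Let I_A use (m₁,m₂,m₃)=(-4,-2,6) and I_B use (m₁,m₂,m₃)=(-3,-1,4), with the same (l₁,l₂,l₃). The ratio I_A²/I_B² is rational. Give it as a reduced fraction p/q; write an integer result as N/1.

l's match ⇒ only the (l;m) 3-j factors differ between A and B.
A: triangle coeff Δ(8,2,8) = 1/348840; Σ_t [0,0]: t=0:+1/3832012800 = 1/3832012800; (3j)²=91/9690 [(8 2 8; -4 -2 6)], sign=+1
B: triangle coeff Δ(8,2,8) = 1/348840; Σ_t [0,1]: t=0:+1/479001600 t=1:−1/174182400 = -1/273715200; (3j)²=49/3876 [(8 2 8; -3 -1 4)], sign=-1
I_A²/I_B² = (91/9690)/(49/3876) = 26/35

26/35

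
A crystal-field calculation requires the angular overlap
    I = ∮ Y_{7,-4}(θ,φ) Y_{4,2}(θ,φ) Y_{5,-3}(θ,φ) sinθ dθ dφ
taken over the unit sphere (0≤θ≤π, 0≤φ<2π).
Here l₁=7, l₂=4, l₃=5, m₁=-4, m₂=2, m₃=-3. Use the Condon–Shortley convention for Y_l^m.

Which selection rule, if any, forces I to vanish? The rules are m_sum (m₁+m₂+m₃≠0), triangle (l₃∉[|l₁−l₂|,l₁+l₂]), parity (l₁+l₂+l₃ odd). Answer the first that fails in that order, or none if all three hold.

m_sum

Σmᵢ = -5  ✗
l₃∈[|l₁−l₂|,l₁+l₂]=[3,11], have l₃=5
Σlᵢ = 16 ⇒ even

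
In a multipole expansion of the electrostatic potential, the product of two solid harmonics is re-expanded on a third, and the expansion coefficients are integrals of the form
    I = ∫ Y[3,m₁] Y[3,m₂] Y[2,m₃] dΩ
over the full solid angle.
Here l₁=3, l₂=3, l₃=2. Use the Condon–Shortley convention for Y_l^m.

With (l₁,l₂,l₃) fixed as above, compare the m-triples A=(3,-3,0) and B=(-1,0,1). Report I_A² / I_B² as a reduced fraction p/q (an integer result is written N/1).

25/2

Same 3,3,2: normalisation and zero-m 3j drop out of the ratio.
A: Δ: 4! 2! 2! / 9! → 1/3780; sum: t=0:+1/96 = 1/96; 3j²(3 3 2; 3 -3 0) = Δ·Π!·Σ² = 5/84  (sign +1)
B: Δ: 4! 2! 2! / 9! → 1/3780; sum: t=2:+1/8 t=3:−1/12 = 1/24; 3j²(3 3 2; -1 0 1) = Δ·Π!·Σ² = 1/210  (sign -1)
I_A²/I_B² = (5/84)/(1/210) = 25/2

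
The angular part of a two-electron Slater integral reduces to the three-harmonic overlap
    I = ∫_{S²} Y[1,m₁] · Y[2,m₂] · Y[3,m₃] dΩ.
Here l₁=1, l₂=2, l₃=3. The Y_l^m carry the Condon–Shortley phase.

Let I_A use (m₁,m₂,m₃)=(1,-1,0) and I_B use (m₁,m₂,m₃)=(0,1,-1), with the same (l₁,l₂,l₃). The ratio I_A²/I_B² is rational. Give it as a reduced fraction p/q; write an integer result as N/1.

Same 1,2,3: normalisation and zero-m 3j drop out of the ratio.
A: Δ: 0! 2! 4! / 7! → 1/105; sum: t=0:+1/12 = 1/12; 3j²(1 2 3; 1 -1 0) = Δ·Π!·Σ² = 1/35  (sign -1)
B: Δ: 0! 2! 4! / 7! → 1/105; sum: t=0:+1/6 = 1/6; 3j²(1 2 3; 0 1 -1) = Δ·Π!·Σ² = 8/105  (sign +1)
I_A²/I_B² = (1/35)/(8/105) = 3/8

3/8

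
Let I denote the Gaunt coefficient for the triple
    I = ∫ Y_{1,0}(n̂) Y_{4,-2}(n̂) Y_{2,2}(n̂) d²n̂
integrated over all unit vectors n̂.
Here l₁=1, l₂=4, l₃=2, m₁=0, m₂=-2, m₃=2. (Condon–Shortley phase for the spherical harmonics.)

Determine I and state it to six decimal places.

|1−4|≤2≤1+4 violated ⇒ I = 0

0.000000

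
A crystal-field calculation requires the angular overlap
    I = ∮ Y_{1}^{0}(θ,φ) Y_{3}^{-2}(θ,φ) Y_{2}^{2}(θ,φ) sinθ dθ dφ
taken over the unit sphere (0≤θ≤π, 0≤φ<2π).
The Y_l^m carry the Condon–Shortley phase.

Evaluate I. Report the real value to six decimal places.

0.184674

m-sum 0 ✓  L=6 even ✓  2≤2≤4 ✓
Π(2lᵢ+1) = 3×7×5 = 105
triangle coeff Δ(1,3,2) = 1/105
Σ_t [1,1]: t=1:−1/4 = -1/4
(3j)²=3/35 [(1 3 2; 0 0 0)], sign=-1
Σ_t [1,1]: t=1:−1/24 = -1/24
(3j)²=1/21 [(1 3 2; 0 -2 2)], sign=-1
⇒ 4πI² = 3/7
I = (+1)√(3/7/(4π)) = 0.18467439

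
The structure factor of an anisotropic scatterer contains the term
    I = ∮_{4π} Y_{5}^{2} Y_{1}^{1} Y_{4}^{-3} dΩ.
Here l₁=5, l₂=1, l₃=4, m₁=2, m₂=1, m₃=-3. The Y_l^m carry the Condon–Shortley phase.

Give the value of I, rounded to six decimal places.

0.085055

m-sum 0 ✓  L=10 even ✓  4≤4≤6 ✓
Π(2lᵢ+1) = 11×3×9 = 297
triangle coeff Δ(5,1,4) = 1/495
Σ_t [1,1]: t=1:−1/576 = -1/576
(3j)²=5/99 [(5 1 4; 0 0 0)], sign=-1
Σ_t [2,2]: t=2:+1/10080 = 1/10080
(3j)²=1/165 [(5 1 4; 2 1 -3)], sign=-1
⇒ 4πI² = 1/11
I = (+1)√(1/11/(4π)) = 0.08505478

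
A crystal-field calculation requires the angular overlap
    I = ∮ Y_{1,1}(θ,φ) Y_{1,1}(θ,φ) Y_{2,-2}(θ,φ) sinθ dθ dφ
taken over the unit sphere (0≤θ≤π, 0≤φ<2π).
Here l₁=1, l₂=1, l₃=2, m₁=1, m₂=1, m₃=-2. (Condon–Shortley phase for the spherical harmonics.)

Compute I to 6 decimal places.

Rules hold: Σm=0, L=4 even, 0≤2≤2.
N = 3·3·5 = 45
Δ = 0!·2!·2!/5! = 1/30
Racah Σ t=0..0: t=0:+1/1 = 1/1
⇒ 3j(1 1 2; 0 0 0)² = 2/15, sgn +1
Racah Σ t=0..0: t=0:+1/4 = 1/4
⇒ 3j(1 1 2; 1 1 -2)² = 1/5, sgn +1
4πI² = N·(3j₀)²·(3jₘ)² = 6/5
I = +1·√(1.2/4π) = 0.30901936

0.309019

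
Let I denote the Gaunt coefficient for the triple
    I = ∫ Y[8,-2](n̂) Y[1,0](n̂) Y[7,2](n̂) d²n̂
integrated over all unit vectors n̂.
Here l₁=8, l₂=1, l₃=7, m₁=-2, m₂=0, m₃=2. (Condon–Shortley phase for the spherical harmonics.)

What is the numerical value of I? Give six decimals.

m-sum 0 ✓  L=16 even ✓  7≤7≤9 ✓
Π(2lᵢ+1) = 17×3×15 = 765
triangle coeff Δ(8,1,7) = 1/2040
Σ_t [1,1]: t=1:−1/25401600 = -1/25401600
(3j)²=8/255 [(8 1 7; 0 0 0)], sign=+1
Σ_t [1,1]: t=1:−1/43545600 = -1/43545600
(3j)²=1/34 [(8 1 7; -2 0 2)], sign=+1
⇒ 4πI² = 12/17
I = (+1)√(12/17/(4π)) = 0.23700703

0.237007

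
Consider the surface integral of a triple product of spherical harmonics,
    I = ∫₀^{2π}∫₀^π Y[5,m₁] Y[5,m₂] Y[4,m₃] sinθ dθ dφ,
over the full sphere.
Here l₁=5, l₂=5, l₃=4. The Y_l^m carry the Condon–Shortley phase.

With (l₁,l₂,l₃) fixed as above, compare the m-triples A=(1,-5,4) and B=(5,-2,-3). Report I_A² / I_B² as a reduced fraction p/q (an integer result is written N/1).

Shared (l₁,l₂,l₃)=(5,5,4): N and (l;000)² cancel in I_A²/I_B².
A: Δ = 6!·4!·4!/15! = 1/3153150; Racah Σ t=0..0: t=0:+1/414720 = 1/414720; ⇒ 3j(5 5 4; 1 -5 4)² = 2/429, sgn +1
B: Δ = 6!·4!·4!/15! = 1/3153150; Racah Σ t=0..0: t=0:+1/103680 = 1/103680; ⇒ 3j(5 5 4; 5 -2 -3)² = 7/429, sgn -1
I_A²/I_B² = (2/429)/(7/429) = 2/7

2/7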